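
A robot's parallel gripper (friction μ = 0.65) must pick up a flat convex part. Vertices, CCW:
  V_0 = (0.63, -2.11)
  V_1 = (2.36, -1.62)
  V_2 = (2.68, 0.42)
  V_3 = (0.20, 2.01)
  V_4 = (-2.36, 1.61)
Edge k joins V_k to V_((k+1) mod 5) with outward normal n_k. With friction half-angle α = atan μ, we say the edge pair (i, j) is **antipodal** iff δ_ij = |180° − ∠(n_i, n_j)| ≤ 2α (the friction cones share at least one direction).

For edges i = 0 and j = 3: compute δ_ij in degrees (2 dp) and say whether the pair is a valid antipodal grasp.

δ = 6.93°, valid

α = atan 0.65 = 33.02°;  2α = 66.05°
edge 0: e_0 = (+1.73, +0.49);  n_0 = (+0.2725, -0.9622)
edge 3: e_3 = (-2.56, -0.40);  n_3 = (-0.1544, +0.9880)
∠(n_0, n_3) = 173.07°
δ = |180° − 173.07°| = 6.93°
6.93° ≤ 2α = 66.05°  →  valid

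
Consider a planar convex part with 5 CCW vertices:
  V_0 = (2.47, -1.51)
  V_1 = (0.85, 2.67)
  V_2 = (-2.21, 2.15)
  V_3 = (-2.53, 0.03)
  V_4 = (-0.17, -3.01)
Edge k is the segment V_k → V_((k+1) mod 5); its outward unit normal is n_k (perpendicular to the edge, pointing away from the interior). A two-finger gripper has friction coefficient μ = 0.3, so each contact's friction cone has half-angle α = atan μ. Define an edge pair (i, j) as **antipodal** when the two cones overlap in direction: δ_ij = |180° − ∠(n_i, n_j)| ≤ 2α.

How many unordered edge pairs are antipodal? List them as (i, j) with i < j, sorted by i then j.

count = 3; pairs: (0,2), (0,3), (1,4)

α = atan 0.3 = 16.70°;  2α = 33.40°
n_0 = (+0.9324, +0.3614)
n_1 = (-0.1675, +0.9859)
n_2 = (-0.9888, +0.1493)
n_3 = (-0.7899, -0.6132)
n_4 = (+0.4940, -0.8695)
  (0,1): δ = 101.54°  ·
  (0,2): δ = 29.77°  ✓
  (0,3): δ = 16.64°  ✓
  (0,4): δ = 98.42°  ·
  (1,2): δ = 108.23°  ·
  (1,3): δ = 61.82°  ·
  (1,4): δ = 19.96°  ✓
  (2,3): δ = 133.59°  ·
  (2,4): δ = 51.81°  ·
  (3,4): δ = 98.22°  ·
antipodal pairs: 3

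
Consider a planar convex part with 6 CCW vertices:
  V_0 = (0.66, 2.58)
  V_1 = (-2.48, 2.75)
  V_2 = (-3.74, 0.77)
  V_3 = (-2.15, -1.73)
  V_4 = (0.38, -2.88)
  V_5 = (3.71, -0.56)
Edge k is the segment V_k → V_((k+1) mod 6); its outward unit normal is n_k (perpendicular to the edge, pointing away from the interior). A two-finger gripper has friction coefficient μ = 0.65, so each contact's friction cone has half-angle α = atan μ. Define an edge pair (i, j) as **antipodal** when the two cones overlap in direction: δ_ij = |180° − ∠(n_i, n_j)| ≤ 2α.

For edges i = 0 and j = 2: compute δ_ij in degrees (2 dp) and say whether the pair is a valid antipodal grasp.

α = atan 0.65 = 33.02°;  2α = 66.05°
edge 0: e_0 = (-3.14, +0.17);  n_0 = (+0.0541, +0.9985)
edge 2: e_2 = (+1.59, -2.50);  n_2 = (-0.8438, -0.5367)
∠(n_0, n_2) = 125.56°
δ = |180° − 125.56°| = 54.44°
54.44° ≤ 2α = 66.05°  →  valid

δ = 54.44°, valid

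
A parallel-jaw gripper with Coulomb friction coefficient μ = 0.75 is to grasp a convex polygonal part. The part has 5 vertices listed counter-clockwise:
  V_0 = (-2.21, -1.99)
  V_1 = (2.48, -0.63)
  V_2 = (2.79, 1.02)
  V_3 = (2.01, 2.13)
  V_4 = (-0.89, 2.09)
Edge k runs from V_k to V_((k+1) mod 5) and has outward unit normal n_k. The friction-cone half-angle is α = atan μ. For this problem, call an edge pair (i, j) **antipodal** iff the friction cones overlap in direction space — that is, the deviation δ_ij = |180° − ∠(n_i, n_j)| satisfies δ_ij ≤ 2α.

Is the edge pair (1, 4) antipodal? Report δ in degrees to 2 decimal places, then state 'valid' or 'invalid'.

δ = 7.29°, valid

α = atan 0.75 = 36.87°;  2α = 73.74°
edge 1: e_1 = (+0.31, +1.65);  n_1 = (+0.9828, -0.1846)
edge 4: e_4 = (-1.32, -4.08);  n_4 = (-0.9514, +0.3078)
∠(n_1, n_4) = 172.71°
δ = |180° − 172.71°| = 7.29°
7.29° ≤ 2α = 73.74°  →  valid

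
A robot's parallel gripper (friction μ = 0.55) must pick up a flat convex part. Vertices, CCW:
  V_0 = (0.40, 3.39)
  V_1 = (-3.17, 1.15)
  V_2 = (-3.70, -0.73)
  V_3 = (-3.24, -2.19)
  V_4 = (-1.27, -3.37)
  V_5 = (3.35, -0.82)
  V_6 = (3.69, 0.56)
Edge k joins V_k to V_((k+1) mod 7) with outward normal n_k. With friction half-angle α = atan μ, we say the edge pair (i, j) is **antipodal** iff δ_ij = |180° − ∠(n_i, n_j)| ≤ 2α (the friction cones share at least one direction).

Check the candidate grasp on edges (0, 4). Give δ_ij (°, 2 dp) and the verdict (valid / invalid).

α = atan 0.55 = 28.81°;  2α = 57.62°
edge 0: e_0 = (-3.57, -2.24);  n_0 = (-0.5315, +0.8471)
edge 4: e_4 = (+4.62, +2.55);  n_4 = (+0.4832, -0.8755)
∠(n_0, n_4) = 176.79°
δ = |180° − 176.79°| = 3.21°
3.21° ≤ 2α = 57.62°  →  valid

δ = 3.21°, valid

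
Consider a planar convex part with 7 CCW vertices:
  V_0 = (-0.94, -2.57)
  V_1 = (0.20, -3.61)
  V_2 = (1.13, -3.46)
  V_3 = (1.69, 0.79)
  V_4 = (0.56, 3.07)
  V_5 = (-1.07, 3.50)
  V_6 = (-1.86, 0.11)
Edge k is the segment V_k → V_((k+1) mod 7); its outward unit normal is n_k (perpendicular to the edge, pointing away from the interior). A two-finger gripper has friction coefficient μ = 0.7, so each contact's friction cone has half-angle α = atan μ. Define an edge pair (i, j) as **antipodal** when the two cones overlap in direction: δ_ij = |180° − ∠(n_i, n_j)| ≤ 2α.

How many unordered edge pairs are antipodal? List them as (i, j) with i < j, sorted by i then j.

α = atan 0.7 = 34.99°;  2α = 69.98°
n_0 = (-0.6740, -0.7388)
n_1 = (+0.1592, -0.9872)
n_2 = (+0.9914, -0.1306)
n_3 = (+0.8960, +0.4441)
n_4 = (+0.2551, +0.9669)
n_5 = (-0.9739, +0.2270)
n_6 = (-0.9458, -0.3247)
  (0,1): δ = 128.46°  ·
  (0,2): δ = 55.13°  ✓
  (0,3): δ = 21.26°  ✓
  (0,4): δ = 27.60°  ✓
  (0,5): δ = 119.26°  ·
  (0,6): δ = 151.32°  ·
  (1,2): δ = 106.67°  ·
  (1,3): δ = 72.80°  ·
  (1,4): δ = 23.94°  ✓
  (1,5): δ = 67.72°  ✓
  (1,6): δ = 99.78°  ·
  (2,3): δ = 146.13°  ·
  (2,4): δ = 97.27°  ·
  (2,5): δ = 5.61°  ✓
  (2,6): δ = 26.45°  ✓
  (3,4): δ = 131.14°  ·
  (3,5): δ = 39.48°  ✓
  (3,6): δ = 7.42°  ✓
  (4,5): δ = 88.34°  ·
  (4,6): δ = 56.28°  ✓
  (5,6): δ = 147.94°  ·
antipodal pairs: 10

count = 10; pairs: (0,2), (0,3), (0,4), (1,4), (1,5), (2,5), (2,6), (3,5), (3,6), (4,6)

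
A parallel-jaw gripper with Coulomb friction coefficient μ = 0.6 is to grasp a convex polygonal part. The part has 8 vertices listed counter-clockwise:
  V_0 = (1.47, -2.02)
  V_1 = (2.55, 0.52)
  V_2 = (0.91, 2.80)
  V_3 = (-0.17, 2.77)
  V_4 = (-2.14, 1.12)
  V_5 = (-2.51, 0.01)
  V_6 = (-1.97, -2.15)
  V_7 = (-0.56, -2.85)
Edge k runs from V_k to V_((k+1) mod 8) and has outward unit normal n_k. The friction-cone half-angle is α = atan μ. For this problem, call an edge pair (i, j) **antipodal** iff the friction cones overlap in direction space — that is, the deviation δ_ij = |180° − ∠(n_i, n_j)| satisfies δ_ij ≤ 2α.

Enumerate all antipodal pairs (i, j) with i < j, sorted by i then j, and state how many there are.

count = 10; pairs: (0,3), (0,4), (0,5), (1,4), (1,5), (1,6), (2,6), (2,7), (3,7), (4,7)

α = atan 0.6 = 30.96°;  2α = 61.93°
n_0 = (+0.9203, -0.3913)
n_1 = (+0.8118, +0.5839)
n_2 = (-0.0278, +0.9996)
n_3 = (-0.6421, +0.7666)
n_4 = (-0.9487, +0.3162)
n_5 = (-0.9701, -0.2425)
n_6 = (-0.4447, -0.8957)
n_7 = (+0.3785, -0.9256)
  (0,1): δ = 121.24°  ·
  (0,2): δ = 65.37°  ·
  (0,3): δ = 27.02°  ✓
  (0,4): δ = 4.60°  ✓
  (0,5): δ = 37.07°  ✓
  (0,6): δ = 86.63°  ·
  (0,7): δ = 135.27°  ·
  (1,2): δ = 124.14°  ·
  (1,3): δ = 85.78°  ·
  (1,4): δ = 54.16°  ✓
  (1,5): δ = 21.69°  ✓
  (1,6): δ = 27.87°  ✓
  (1,7): δ = 76.51°  ·
  (2,3): δ = 141.64°  ·
  (2,4): δ = 110.03°  ·
  (2,5): δ = 77.55°  ·
  (2,6): δ = 27.99°  ✓
  (2,7): δ = 20.65°  ✓
  (3,4): δ = 148.38°  ·
  (3,5): δ = 115.91°  ·
  (3,6): δ = 66.35°  ·
  (3,7): δ = 17.71°  ✓
  (4,5): δ = 147.53°  ·
  (4,6): δ = 97.97°  ·
  (4,7): δ = 49.33°  ✓
  (5,6): δ = 130.44°  ·
  (5,7): δ = 81.80°  ·
  (6,7): δ = 131.36°  ·
antipodal pairs: 10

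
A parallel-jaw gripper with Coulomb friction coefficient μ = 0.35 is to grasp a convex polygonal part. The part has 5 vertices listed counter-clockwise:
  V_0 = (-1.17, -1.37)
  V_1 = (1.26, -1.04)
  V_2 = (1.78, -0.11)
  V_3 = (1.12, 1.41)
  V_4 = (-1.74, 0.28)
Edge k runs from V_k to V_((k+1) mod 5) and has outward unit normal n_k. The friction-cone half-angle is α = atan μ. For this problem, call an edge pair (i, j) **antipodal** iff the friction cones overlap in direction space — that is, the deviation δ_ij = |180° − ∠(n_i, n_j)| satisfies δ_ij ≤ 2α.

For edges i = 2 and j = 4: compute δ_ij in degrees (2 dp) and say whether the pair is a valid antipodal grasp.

δ = 4.41°, valid

α = atan 0.35 = 19.29°;  2α = 38.58°
edge 2: e_2 = (-0.66, +1.52);  n_2 = (+0.9173, +0.3983)
edge 4: e_4 = (+0.57, -1.65);  n_4 = (-0.9452, -0.3265)
∠(n_2, n_4) = 175.59°
δ = |180° − 175.59°| = 4.41°
4.41° ≤ 2α = 38.58°  →  valid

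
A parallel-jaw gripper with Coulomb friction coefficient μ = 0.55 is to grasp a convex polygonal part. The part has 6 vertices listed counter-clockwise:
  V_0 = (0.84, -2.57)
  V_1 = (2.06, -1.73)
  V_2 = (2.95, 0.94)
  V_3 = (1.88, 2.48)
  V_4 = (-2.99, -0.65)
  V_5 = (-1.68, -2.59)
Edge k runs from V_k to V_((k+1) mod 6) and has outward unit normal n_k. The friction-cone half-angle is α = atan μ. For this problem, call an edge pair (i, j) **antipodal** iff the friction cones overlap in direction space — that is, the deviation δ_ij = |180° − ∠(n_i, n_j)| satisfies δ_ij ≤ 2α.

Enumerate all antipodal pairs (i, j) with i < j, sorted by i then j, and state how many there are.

count = 6; pairs: (0,3), (1,3), (1,4), (2,4), (2,5), (3,5)

α = atan 0.55 = 28.81°;  2α = 57.62°
n_0 = (+0.5671, -0.8236)
n_1 = (+0.9487, -0.3162)
n_2 = (+0.8212, +0.5706)
n_3 = (-0.5407, +0.8412)
n_4 = (-0.8287, -0.5596)
n_5 = (+0.0079, -1.0000)
  (0,1): δ = 142.98°  ·
  (0,2): δ = 89.76°  ·
  (0,3): δ = 1.82°  ✓
  (0,4): δ = 89.48°  ·
  (0,5): δ = 145.91°  ·
  (1,2): δ = 126.77°  ·
  (1,3): δ = 38.84°  ✓
  (1,4): δ = 52.46°  ✓
  (1,5): δ = 108.89°  ·
  (2,3): δ = 92.06°  ·
  (2,4): δ = 0.76°  ✓
  (2,5): δ = 55.66°  ✓
  (3,4): δ = 88.70°  ·
  (3,5): δ = 32.27°  ✓
  (4,5): δ = 123.57°  ·
antipodal pairs: 6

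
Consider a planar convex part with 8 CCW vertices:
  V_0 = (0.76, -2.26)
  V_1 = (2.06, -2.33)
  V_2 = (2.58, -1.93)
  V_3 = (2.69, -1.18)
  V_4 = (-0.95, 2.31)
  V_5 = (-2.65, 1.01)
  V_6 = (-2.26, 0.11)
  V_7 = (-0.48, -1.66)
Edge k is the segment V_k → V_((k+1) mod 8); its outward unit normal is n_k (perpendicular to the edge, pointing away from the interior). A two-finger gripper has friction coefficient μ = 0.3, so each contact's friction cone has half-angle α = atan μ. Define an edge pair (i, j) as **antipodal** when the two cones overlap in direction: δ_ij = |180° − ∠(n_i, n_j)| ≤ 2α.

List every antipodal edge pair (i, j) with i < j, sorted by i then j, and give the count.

count = 5; pairs: (1,4), (2,5), (3,5), (3,6), (3,7)

α = atan 0.3 = 16.70°;  2α = 33.40°
n_0 = (-0.0538, -0.9986)
n_1 = (+0.6097, -0.7926)
n_2 = (+0.9894, -0.1451)
n_3 = (+0.6921, +0.7218)
n_4 = (-0.6075, +0.7944)
n_5 = (-0.9176, -0.3976)
n_6 = (-0.7051, -0.7091)
n_7 = (-0.4356, -0.9002)
  (0,1): δ = 139.35°  ·
  (0,2): δ = 95.26°  ·
  (0,3): δ = 40.71°  ·
  (0,4): δ = 40.49°  ·
  (0,5): δ = 116.51°  ·
  (0,6): δ = 138.24°  ·
  (0,7): δ = 157.26°  ·
  (1,2): δ = 135.91°  ·
  (1,3): δ = 81.36°  ·
  (1,4): δ = 0.16°  ✓
  (1,5): δ = 75.86°  ·
  (1,6): δ = 97.59°  ·
  (1,7): δ = 116.61°  ·
  (2,3): δ = 125.45°  ·
  (2,4): δ = 44.25°  ·
  (2,5): δ = 31.77°  ✓
  (2,6): δ = 53.51°  ·
  (2,7): δ = 72.52°  ·
  (3,4): δ = 98.80°  ·
  (3,5): δ = 22.78°  ✓
  (3,6): δ = 1.04°  ✓
  (3,7): δ = 17.97°  ✓
  (4,5): δ = 103.98°  ·
  (4,6): δ = 82.24°  ·
  (4,7): δ = 63.23°  ·
  (5,6): δ = 158.27°  ·
  (5,7): δ = 139.25°  ·
  (6,7): δ = 160.98°  ·
antipodal pairs: 5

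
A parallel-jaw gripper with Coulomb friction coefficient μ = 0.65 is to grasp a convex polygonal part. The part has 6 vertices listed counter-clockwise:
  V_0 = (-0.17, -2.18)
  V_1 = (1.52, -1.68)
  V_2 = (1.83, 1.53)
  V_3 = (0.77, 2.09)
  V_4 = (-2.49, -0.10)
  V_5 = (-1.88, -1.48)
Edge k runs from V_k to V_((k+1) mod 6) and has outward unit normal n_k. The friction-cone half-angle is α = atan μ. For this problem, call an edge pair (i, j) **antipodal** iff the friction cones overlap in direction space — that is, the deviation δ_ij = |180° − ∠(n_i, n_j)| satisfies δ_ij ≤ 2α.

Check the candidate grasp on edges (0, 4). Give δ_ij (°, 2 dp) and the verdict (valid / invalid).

α = atan 0.65 = 33.02°;  2α = 66.05°
edge 0: e_0 = (+1.69, +0.50);  n_0 = (+0.2837, -0.9589)
edge 4: e_4 = (+0.61, -1.38);  n_4 = (-0.9146, -0.4043)
∠(n_0, n_4) = 82.63°
δ = |180° − 82.63°| = 97.37°
97.37° > 2α = 66.05°  →  invalid

δ = 97.37°, invalid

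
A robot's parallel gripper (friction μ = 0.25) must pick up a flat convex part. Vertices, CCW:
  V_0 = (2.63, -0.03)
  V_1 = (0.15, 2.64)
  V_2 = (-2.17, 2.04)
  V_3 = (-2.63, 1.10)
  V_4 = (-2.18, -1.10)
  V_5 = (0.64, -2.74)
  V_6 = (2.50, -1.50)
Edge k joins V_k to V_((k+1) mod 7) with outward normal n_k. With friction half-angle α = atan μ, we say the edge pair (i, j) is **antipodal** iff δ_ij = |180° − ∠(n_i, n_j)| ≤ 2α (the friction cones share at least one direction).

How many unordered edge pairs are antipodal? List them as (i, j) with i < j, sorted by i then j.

count = 4; pairs: (0,4), (1,5), (2,6), (3,6)

α = atan 0.25 = 14.04°;  2α = 28.07°
n_0 = (+0.7327, +0.6806)
n_1 = (-0.2504, +0.9681)
n_2 = (-0.8982, +0.4396)
n_3 = (-0.9797, -0.2004)
n_4 = (-0.5027, -0.8644)
n_5 = (+0.5547, -0.8321)
n_6 = (+0.9961, -0.0881)
  (0,1): δ = 118.39°  ·
  (0,2): δ = 68.96°  ·
  (0,3): δ = 31.33°  ·
  (0,4): δ = 16.93°  ✓
  (0,5): δ = 80.80°  ·
  (0,6): δ = 132.06°  ·
  (1,2): δ = 130.58°  ·
  (1,3): δ = 92.94°  ·
  (1,4): δ = 44.68°  ·
  (1,5): δ = 19.19°  ✓
  (1,6): δ = 70.45°  ·
  (2,3): δ = 142.36°  ·
  (2,4): δ = 94.11°  ·
  (2,5): δ = 30.23°  ·
  (2,6): δ = 21.02°  ✓
  (3,4): δ = 131.74°  ·
  (3,5): δ = 67.87°  ·
  (3,6): δ = 16.61°  ✓
  (4,5): δ = 116.13°  ·
  (4,6): δ = 64.87°  ·
  (5,6): δ = 128.74°  ·
antipodal pairs: 4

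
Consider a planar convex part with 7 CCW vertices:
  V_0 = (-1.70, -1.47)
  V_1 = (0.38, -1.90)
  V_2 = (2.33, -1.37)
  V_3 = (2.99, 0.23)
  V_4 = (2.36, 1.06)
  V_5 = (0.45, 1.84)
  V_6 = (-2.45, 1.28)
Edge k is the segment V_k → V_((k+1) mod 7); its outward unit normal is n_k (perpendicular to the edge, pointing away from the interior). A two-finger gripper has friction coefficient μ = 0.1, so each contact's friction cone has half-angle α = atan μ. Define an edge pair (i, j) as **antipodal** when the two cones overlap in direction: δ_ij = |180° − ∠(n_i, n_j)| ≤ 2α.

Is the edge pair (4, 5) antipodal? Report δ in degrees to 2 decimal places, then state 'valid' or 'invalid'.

α = atan 0.1 = 5.71°;  2α = 11.42°
edge 4: e_4 = (-1.91, +0.78);  n_4 = (+0.3781, +0.9258)
edge 5: e_5 = (-2.90, -0.56);  n_5 = (-0.1896, +0.9819)
∠(n_4, n_5) = 33.14°
δ = |180° − 33.14°| = 146.86°
146.86° > 2α = 11.42°  →  invalid

δ = 146.86°, invalid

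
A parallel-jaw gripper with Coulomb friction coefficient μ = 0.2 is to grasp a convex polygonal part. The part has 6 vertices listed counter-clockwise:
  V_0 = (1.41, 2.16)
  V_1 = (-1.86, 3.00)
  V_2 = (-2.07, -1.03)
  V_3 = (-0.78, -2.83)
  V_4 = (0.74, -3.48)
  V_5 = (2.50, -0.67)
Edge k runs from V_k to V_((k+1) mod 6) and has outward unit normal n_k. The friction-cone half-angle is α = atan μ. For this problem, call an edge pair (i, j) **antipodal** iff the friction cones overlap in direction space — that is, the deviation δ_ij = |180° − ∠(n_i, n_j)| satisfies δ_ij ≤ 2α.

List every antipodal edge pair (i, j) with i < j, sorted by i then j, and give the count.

count = 2; pairs: (0,3), (2,5)

α = atan 0.2 = 11.31°;  2α = 22.62°
n_0 = (+0.2488, +0.9686)
n_1 = (-0.9986, +0.0520)
n_2 = (-0.8128, -0.5825)
n_3 = (-0.3932, -0.9195)
n_4 = (+0.8475, -0.5308)
n_5 = (+0.9332, +0.3594)
  (0,1): δ = 78.58°  ·
  (0,2): δ = 39.97°  ·
  (0,3): δ = 8.75°  ✓
  (0,4): δ = 72.35°  ·
  (0,5): δ = 125.47°  ·
  (1,2): δ = 141.39°  ·
  (1,3): δ = 110.17°  ·
  (1,4): δ = 29.08°  ·
  (1,5): δ = 24.05°  ·
  (2,3): δ = 148.78°  ·
  (2,4): δ = 67.69°  ·
  (2,5): δ = 14.56°  ✓
  (3,4): δ = 98.91°  ·
  (3,5): δ = 45.78°  ·
  (4,5): δ = 126.88°  ·
antipodal pairs: 2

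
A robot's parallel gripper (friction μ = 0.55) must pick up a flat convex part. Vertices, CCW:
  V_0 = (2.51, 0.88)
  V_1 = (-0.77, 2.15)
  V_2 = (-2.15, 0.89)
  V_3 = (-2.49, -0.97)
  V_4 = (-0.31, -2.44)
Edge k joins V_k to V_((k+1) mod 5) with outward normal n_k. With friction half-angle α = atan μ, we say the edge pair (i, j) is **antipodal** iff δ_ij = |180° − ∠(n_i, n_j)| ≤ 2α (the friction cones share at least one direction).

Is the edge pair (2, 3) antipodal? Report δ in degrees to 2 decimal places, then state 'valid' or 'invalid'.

δ = 113.63°, invalid

α = atan 0.55 = 28.81°;  2α = 57.62°
edge 2: e_2 = (-0.34, -1.86);  n_2 = (-0.9837, +0.1798)
edge 3: e_3 = (+2.18, -1.47);  n_3 = (-0.5591, -0.8291)
∠(n_2, n_3) = 66.37°
δ = |180° − 66.37°| = 113.63°
113.63° > 2α = 57.62°  →  invalid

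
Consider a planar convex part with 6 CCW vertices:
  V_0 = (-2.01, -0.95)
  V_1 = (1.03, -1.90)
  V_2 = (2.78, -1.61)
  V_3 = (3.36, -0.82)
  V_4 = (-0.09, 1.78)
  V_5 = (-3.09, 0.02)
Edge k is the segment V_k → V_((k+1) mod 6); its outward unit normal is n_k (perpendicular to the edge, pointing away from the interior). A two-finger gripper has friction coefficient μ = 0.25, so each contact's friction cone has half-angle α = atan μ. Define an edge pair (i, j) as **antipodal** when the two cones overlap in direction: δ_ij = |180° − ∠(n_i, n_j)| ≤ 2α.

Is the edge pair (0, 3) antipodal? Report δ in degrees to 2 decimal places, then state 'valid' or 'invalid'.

α = atan 0.25 = 14.04°;  2α = 28.07°
edge 0: e_0 = (+3.04, -0.95);  n_0 = (-0.2983, -0.9545)
edge 3: e_3 = (-3.45, +2.60);  n_3 = (+0.6019, +0.7986)
∠(n_0, n_3) = 160.35°
δ = |180° − 160.35°| = 19.65°
19.65° ≤ 2α = 28.07°  →  valid

δ = 19.65°, valid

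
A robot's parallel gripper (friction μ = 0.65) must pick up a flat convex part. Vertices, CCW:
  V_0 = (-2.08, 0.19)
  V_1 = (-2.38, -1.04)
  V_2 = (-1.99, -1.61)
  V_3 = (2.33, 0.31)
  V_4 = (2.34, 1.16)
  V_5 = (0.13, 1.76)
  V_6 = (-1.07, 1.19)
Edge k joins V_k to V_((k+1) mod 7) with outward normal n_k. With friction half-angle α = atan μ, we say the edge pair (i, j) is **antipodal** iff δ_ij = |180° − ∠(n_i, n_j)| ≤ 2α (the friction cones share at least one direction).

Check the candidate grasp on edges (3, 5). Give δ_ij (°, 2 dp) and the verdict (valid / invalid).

α = atan 0.65 = 33.02°;  2α = 66.05°
edge 3: e_3 = (+0.01, +0.85);  n_3 = (+0.9999, -0.0118)
edge 5: e_5 = (-1.20, -0.57);  n_5 = (-0.4291, +0.9033)
∠(n_3, n_5) = 116.08°
δ = |180° − 116.08°| = 63.92°
63.92° ≤ 2α = 66.05°  →  valid

δ = 63.92°, valid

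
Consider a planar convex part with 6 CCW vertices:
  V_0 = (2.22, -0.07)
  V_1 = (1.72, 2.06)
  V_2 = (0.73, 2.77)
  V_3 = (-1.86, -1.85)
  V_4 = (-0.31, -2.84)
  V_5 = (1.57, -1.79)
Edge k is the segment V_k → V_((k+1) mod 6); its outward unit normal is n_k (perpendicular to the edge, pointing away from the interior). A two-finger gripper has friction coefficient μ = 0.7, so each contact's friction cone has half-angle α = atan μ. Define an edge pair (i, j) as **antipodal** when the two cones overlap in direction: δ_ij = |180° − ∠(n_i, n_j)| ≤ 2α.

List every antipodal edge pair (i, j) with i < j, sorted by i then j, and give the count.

count = 6; pairs: (0,2), (0,3), (1,3), (1,4), (2,4), (2,5)

α = atan 0.7 = 34.99°;  2α = 69.98°
n_0 = (+0.9735, +0.2285)
n_1 = (+0.5828, +0.8126)
n_2 = (-0.8723, +0.4890)
n_3 = (-0.5383, -0.8428)
n_4 = (+0.4876, -0.8731)
n_5 = (+0.9354, -0.3535)
  (0,1): δ = 138.86°  ·
  (0,2): δ = 42.49°  ✓
  (0,3): δ = 44.22°  ✓
  (0,4): δ = 105.97°  ·
  (0,5): δ = 146.09°  ·
  (1,2): δ = 83.63°  ·
  (1,3): δ = 3.08°  ✓
  (1,4): δ = 64.83°  ✓
  (1,5): δ = 104.95°  ·
  (2,3): δ = 93.29°  ·
  (2,4): δ = 31.54°  ✓
  (2,5): δ = 8.57°  ✓
  (3,4): δ = 118.25°  ·
  (3,5): δ = 78.14°  ·
  (4,5): δ = 139.89°  ·
antipodal pairs: 6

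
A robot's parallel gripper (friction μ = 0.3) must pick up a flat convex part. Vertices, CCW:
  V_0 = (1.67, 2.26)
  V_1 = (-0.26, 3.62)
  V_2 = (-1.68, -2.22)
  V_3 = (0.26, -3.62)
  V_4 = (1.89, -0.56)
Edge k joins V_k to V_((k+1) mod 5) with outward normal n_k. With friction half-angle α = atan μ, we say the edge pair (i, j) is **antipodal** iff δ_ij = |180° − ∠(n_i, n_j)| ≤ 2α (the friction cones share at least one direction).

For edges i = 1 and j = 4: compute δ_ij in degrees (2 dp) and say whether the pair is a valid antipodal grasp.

δ = 18.13°, valid

α = atan 0.3 = 16.70°;  2α = 33.40°
edge 1: e_1 = (-1.42, -5.84);  n_1 = (-0.9717, +0.2363)
edge 4: e_4 = (-0.22, +2.82);  n_4 = (+0.9970, +0.0778)
∠(n_1, n_4) = 161.87°
δ = |180° − 161.87°| = 18.13°
18.13° ≤ 2α = 33.40°  →  valid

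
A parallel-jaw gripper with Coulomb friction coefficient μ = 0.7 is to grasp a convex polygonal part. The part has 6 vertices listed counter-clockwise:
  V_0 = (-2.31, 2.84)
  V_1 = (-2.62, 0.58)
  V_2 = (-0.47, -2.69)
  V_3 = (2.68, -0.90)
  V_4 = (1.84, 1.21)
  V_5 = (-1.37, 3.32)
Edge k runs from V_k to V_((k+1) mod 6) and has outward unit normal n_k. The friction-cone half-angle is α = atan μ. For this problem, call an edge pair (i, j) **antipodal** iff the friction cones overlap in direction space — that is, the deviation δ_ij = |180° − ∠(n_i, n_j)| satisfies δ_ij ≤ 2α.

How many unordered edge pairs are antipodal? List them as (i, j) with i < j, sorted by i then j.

count = 7; pairs: (0,2), (0,3), (0,4), (1,3), (1,4), (2,4), (2,5)

α = atan 0.7 = 34.99°;  2α = 69.98°
n_0 = (-0.9907, +0.1359)
n_1 = (-0.8356, -0.5494)
n_2 = (+0.4941, -0.8694)
n_3 = (+0.9291, +0.3699)
n_4 = (+0.5493, +0.8356)
n_5 = (-0.4548, +0.8906)
  (0,1): δ = 138.86°  ·
  (0,2): δ = 52.58°  ✓
  (0,3): δ = 29.52°  ✓
  (0,4): δ = 64.49°  ✓
  (0,5): δ = 124.86°  ·
  (1,2): δ = 93.72°  ·
  (1,3): δ = 11.62°  ✓
  (1,4): δ = 23.36°  ✓
  (1,5): δ = 83.73°  ·
  (2,3): δ = 97.90°  ·
  (2,4): δ = 62.93°  ✓
  (2,5): δ = 2.56°  ✓
  (3,4): δ = 145.03°  ·
  (3,5): δ = 84.66°  ·
  (4,5): δ = 119.63°  ·
antipodal pairs: 7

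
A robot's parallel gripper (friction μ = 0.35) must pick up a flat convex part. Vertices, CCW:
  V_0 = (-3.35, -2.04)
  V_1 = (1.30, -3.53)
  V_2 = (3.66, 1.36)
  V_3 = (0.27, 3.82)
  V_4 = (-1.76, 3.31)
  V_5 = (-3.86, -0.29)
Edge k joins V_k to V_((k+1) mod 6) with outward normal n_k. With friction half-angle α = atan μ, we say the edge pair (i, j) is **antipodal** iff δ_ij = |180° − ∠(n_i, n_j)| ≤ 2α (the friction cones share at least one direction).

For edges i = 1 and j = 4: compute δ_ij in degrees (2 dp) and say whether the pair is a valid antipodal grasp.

α = atan 0.35 = 19.29°;  2α = 38.58°
edge 1: e_1 = (+2.36, +4.89);  n_1 = (+0.9006, -0.4346)
edge 4: e_4 = (-2.10, -3.60);  n_4 = (-0.8638, +0.5039)
∠(n_1, n_4) = 175.51°
δ = |180° − 175.51°| = 4.49°
4.49° ≤ 2α = 38.58°  →  valid

δ = 4.49°, valid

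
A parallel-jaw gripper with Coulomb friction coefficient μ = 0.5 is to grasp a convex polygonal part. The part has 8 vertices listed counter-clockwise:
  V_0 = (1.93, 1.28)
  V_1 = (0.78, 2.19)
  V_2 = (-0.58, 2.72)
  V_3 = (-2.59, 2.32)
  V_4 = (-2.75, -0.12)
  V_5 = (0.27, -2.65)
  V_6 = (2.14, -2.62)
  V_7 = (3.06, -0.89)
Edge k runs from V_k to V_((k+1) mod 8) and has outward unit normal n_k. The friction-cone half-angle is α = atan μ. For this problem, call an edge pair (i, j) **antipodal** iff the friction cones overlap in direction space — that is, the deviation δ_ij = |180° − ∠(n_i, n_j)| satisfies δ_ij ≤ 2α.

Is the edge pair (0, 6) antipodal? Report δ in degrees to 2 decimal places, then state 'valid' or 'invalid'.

α = atan 0.5 = 26.57°;  2α = 53.13°
edge 0: e_0 = (-1.15, +0.91);  n_0 = (+0.6205, +0.7842)
edge 6: e_6 = (+0.92, +1.73);  n_6 = (+0.8829, -0.4695)
∠(n_0, n_6) = 79.65°
δ = |180° − 79.65°| = 100.35°
100.35° > 2α = 53.13°  →  invalid

δ = 100.35°, invalid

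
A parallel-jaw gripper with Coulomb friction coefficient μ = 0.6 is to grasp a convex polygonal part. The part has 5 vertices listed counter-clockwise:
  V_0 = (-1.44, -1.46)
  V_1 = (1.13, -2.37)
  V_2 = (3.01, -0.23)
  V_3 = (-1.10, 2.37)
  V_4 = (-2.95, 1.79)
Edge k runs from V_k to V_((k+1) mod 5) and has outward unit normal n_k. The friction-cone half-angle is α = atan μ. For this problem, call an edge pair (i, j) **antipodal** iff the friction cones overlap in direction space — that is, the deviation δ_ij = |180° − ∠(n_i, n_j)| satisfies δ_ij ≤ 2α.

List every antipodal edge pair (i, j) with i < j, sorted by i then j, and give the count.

count = 4; pairs: (0,2), (0,3), (1,3), (2,4)

α = atan 0.6 = 30.96°;  2α = 61.93°
n_0 = (-0.3338, -0.9427)
n_1 = (+0.7513, -0.6600)
n_2 = (+0.5346, +0.8451)
n_3 = (-0.2992, +0.9542)
n_4 = (-0.9069, -0.4214)
  (0,1): δ = 111.80°  ·
  (0,2): δ = 12.82°  ✓
  (0,3): δ = 36.91°  ✓
  (0,4): δ = 134.42°  ·
  (1,2): δ = 81.02°  ·
  (1,3): δ = 31.29°  ✓
  (1,4): δ = 66.22°  ·
  (2,3): δ = 130.28°  ·
  (2,4): δ = 32.76°  ✓
  (3,4): δ = 82.49°  ·
antipodal pairs: 4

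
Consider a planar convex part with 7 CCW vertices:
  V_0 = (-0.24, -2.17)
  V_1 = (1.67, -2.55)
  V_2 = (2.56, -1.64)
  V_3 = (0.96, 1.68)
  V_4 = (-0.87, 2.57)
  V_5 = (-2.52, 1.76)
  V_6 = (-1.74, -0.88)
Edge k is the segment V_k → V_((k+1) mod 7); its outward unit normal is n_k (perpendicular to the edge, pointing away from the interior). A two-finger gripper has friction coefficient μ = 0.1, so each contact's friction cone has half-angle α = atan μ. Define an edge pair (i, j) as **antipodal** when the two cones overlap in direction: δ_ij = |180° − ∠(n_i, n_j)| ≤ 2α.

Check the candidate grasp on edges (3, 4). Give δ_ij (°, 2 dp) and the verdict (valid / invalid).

α = atan 0.1 = 5.71°;  2α = 11.42°
edge 3: e_3 = (-1.83, +0.89);  n_3 = (+0.4374, +0.8993)
edge 4: e_4 = (-1.65, -0.81);  n_4 = (-0.4407, +0.8977)
∠(n_3, n_4) = 52.08°
δ = |180° − 52.08°| = 127.92°
127.92° > 2α = 11.42°  →  invalid

δ = 127.92°, invalid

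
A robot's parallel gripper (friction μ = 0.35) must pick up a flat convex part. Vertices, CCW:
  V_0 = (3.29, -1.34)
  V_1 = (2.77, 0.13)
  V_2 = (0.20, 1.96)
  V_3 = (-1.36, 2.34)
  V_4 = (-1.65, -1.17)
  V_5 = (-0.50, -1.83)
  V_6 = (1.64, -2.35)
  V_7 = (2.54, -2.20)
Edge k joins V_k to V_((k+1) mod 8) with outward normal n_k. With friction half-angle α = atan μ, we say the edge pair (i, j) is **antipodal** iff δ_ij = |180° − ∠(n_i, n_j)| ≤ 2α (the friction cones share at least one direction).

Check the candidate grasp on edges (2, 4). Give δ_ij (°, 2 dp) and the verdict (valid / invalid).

δ = 16.16°, valid

α = atan 0.35 = 19.29°;  2α = 38.58°
edge 2: e_2 = (-1.56, +0.38);  n_2 = (+0.2367, +0.9716)
edge 4: e_4 = (+1.15, -0.66);  n_4 = (-0.4978, -0.8673)
∠(n_2, n_4) = 163.84°
δ = |180° − 163.84°| = 16.16°
16.16° ≤ 2α = 38.58°  →  valid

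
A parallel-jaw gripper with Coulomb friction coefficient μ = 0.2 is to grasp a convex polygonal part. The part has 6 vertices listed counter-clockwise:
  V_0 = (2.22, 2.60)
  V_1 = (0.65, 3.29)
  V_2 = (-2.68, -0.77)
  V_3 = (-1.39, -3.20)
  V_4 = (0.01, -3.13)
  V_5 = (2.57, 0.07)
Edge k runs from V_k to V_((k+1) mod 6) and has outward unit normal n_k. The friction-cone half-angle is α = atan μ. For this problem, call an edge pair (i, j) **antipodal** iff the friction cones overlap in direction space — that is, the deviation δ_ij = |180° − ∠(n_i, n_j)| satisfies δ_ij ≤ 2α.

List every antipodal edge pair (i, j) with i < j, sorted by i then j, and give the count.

α = atan 0.2 = 11.31°;  2α = 22.62°
n_0 = (+0.4023, +0.9155)
n_1 = (-0.7732, +0.6342)
n_2 = (-0.8833, -0.4689)
n_3 = (+0.0499, -0.9988)
n_4 = (+0.7809, -0.6247)
n_5 = (+0.9906, +0.1370)
  (0,1): δ = 105.63°  ·
  (0,2): δ = 38.31°  ·
  (0,3): δ = 26.59°  ·
  (0,4): δ = 75.07°  ·
  (0,5): δ = 121.60°  ·
  (1,2): δ = 112.68°  ·
  (1,3): δ = 47.78°  ·
  (1,4): δ = 0.70°  ✓
  (1,5): δ = 47.23°  ·
  (2,3): δ = 115.10°  ·
  (2,4): δ = 66.62°  ·
  (2,5): δ = 20.09°  ✓
  (3,4): δ = 131.52°  ·
  (3,5): δ = 84.99°  ·
  (4,5): δ = 133.46°  ·
antipodal pairs: 2

count = 2; pairs: (1,4), (2,5)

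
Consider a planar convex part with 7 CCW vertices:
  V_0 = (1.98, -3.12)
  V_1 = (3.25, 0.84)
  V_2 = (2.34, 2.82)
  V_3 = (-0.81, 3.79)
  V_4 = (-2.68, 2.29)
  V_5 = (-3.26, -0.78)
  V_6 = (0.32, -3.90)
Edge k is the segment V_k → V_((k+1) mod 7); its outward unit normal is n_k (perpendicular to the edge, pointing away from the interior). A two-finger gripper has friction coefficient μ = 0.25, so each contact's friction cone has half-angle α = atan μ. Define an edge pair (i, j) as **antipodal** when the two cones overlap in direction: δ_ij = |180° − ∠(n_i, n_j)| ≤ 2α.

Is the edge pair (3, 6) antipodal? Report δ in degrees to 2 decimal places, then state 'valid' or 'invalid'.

α = atan 0.25 = 14.04°;  2α = 28.07°
edge 3: e_3 = (-1.87, -1.50);  n_3 = (-0.6257, +0.7801)
edge 6: e_6 = (+1.66, +0.78);  n_6 = (+0.4253, -0.9051)
∠(n_3, n_6) = 166.43°
δ = |180° − 166.43°| = 13.57°
13.57° ≤ 2α = 28.07°  →  valid

δ = 13.57°, valid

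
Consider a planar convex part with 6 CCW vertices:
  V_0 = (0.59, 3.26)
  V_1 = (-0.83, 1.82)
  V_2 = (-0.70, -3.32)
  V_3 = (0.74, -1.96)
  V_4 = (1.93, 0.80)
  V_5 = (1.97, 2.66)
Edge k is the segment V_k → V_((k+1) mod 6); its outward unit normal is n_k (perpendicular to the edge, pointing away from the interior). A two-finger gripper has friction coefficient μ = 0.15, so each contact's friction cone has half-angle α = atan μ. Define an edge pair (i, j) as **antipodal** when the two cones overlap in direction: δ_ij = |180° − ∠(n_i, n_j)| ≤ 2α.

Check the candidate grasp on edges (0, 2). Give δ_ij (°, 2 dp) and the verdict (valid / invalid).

α = atan 0.15 = 8.53°;  2α = 17.06°
edge 0: e_0 = (-1.42, -1.44);  n_0 = (-0.7120, +0.7021)
edge 2: e_2 = (+1.44, +1.36);  n_2 = (+0.6866, -0.7270)
∠(n_0, n_2) = 177.96°
δ = |180° − 177.96°| = 2.04°
2.04° ≤ 2α = 17.06°  →  valid

δ = 2.04°, valid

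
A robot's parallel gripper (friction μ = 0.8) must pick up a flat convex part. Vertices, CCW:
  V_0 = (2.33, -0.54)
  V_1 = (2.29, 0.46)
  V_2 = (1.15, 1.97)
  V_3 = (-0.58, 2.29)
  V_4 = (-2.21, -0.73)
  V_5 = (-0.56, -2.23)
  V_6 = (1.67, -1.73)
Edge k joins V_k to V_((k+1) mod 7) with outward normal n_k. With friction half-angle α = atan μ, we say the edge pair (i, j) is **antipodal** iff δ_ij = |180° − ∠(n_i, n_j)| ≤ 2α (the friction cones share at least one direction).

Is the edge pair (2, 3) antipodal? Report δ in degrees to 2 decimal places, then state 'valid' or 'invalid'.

α = atan 0.8 = 38.66°;  2α = 77.32°
edge 2: e_2 = (-1.73, +0.32);  n_2 = (+0.1819, +0.9833)
edge 3: e_3 = (-1.63, -3.02);  n_3 = (-0.8800, +0.4750)
∠(n_2, n_3) = 72.12°
δ = |180° − 72.12°| = 107.88°
107.88° > 2α = 77.32°  →  invalid

δ = 107.88°, invalid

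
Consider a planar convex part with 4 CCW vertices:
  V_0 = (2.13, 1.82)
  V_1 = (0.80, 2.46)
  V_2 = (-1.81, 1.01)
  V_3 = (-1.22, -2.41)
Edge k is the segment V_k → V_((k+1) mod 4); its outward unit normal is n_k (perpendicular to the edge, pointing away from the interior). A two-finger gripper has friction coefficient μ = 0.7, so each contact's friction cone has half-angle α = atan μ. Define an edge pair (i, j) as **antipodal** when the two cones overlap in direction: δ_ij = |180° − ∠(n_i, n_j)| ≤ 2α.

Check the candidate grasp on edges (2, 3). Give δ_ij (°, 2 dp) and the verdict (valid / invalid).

δ = 48.17°, valid

α = atan 0.7 = 34.99°;  2α = 69.98°
edge 2: e_2 = (+0.59, -3.42);  n_2 = (-0.9854, -0.1700)
edge 3: e_3 = (+3.35, +4.23);  n_3 = (+0.7839, -0.6208)
∠(n_2, n_3) = 131.83°
δ = |180° − 131.83°| = 48.17°
48.17° ≤ 2α = 69.98°  →  valid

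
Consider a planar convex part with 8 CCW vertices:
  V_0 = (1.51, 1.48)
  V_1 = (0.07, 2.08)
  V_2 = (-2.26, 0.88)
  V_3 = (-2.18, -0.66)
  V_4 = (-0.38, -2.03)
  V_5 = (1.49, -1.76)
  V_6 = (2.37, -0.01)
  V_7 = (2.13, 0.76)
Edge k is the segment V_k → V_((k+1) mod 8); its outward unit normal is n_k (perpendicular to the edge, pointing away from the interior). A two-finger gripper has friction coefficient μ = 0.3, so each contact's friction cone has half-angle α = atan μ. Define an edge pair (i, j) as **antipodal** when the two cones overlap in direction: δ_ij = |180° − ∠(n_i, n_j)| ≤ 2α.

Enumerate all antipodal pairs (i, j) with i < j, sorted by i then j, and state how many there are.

α = atan 0.3 = 16.70°;  2α = 33.40°
n_0 = (+0.3846, +0.9231)
n_1 = (-0.4579, +0.8890)
n_2 = (-0.9987, -0.0519)
n_3 = (-0.6056, -0.7957)
n_4 = (+0.1429, -0.9897)
n_5 = (+0.8934, -0.4493)
n_6 = (+0.9547, +0.2976)
n_7 = (+0.7578, +0.6525)
  (0,1): δ = 130.13°  ·
  (0,2): δ = 64.41°  ·
  (0,3): δ = 14.66°  ✓
  (0,4): δ = 30.84°  ✓
  (0,5): δ = 85.92°  ·
  (0,6): δ = 129.93°  ·
  (0,7): δ = 153.35°  ·
  (1,2): δ = 114.28°  ·
  (1,3): δ = 64.52°  ·
  (1,4): δ = 19.03°  ✓
  (1,5): δ = 36.05°  ·
  (1,6): δ = 80.06°  ·
  (1,7): δ = 103.48°  ·
  (2,3): δ = 130.25°  ·
  (2,4): δ = 84.76°  ·
  (2,5): δ = 29.67°  ✓
  (2,6): δ = 14.34°  ✓
  (2,7): δ = 37.76°  ·
  (3,4): δ = 134.51°  ·
  (3,5): δ = 79.42°  ·
  (3,6): δ = 35.41°  ·
  (3,7): δ = 11.99°  ✓
  (4,5): δ = 124.91°  ·
  (4,6): δ = 80.90°  ·
  (4,7): δ = 57.48°  ·
  (5,6): δ = 135.99°  ·
  (5,7): δ = 112.57°  ·
  (6,7): δ = 156.58°  ·
antipodal pairs: 6

count = 6; pairs: (0,3), (0,4), (1,4), (2,5), (2,6), (3,7)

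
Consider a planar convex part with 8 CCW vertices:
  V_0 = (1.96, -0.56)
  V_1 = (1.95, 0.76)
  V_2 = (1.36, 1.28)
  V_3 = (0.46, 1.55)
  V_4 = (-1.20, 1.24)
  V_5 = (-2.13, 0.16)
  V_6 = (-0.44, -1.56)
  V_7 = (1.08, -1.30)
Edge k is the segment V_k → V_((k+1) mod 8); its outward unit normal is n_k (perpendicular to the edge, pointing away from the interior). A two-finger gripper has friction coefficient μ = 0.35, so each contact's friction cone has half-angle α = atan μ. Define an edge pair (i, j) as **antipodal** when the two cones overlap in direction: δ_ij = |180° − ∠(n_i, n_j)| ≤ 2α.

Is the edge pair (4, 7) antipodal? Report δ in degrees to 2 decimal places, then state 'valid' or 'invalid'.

α = atan 0.35 = 19.29°;  2α = 38.58°
edge 4: e_4 = (-0.93, -1.08);  n_4 = (-0.7578, +0.6525)
edge 7: e_7 = (+0.88, +0.74);  n_7 = (+0.6436, -0.7654)
∠(n_4, n_7) = 170.79°
δ = |180° − 170.79°| = 9.21°
9.21° ≤ 2α = 38.58°  →  valid

δ = 9.21°, valid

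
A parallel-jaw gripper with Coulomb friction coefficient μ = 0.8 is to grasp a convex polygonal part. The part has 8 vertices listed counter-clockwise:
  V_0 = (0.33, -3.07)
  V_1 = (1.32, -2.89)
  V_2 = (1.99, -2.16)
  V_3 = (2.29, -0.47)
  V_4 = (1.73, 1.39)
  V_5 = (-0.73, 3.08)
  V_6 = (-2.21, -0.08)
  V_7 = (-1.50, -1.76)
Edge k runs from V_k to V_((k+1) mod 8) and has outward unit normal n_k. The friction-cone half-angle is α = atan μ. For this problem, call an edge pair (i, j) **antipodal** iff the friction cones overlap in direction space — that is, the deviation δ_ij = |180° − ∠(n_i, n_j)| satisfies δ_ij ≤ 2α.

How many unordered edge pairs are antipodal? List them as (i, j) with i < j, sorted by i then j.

α = atan 0.8 = 38.66°;  2α = 77.32°
n_0 = (+0.1789, -0.9839)
n_1 = (+0.7367, -0.6762)
n_2 = (+0.9846, -0.1748)
n_3 = (+0.9575, +0.2883)
n_4 = (+0.5662, +0.8242)
n_5 = (-0.9056, +0.4241)
n_6 = (-0.9211, -0.3893)
n_7 = (-0.5821, -0.8131)
  (0,1): δ = 142.85°  ·
  (0,2): δ = 110.37°  ·
  (0,3): δ = 83.55°  ·
  (0,4): δ = 44.79°  ✓
  (0,5): δ = 54.60°  ✓
  (0,6): δ = 102.60°  ·
  (0,7): δ = 134.10°  ·
  (1,2): δ = 147.52°  ·
  (1,3): δ = 120.70°  ·
  (1,4): δ = 81.94°  ·
  (1,5): δ = 17.45°  ✓
  (1,6): δ = 65.46°  ✓
  (1,7): δ = 96.95°  ·
  (2,3): δ = 153.18°  ·
  (2,4): δ = 114.42°  ·
  (2,5): δ = 15.03°  ✓
  (2,6): δ = 32.98°  ✓
  (2,7): δ = 64.47°  ✓
  (3,4): δ = 141.24°  ·
  (3,5): δ = 41.85°  ✓
  (3,6): δ = 6.15°  ✓
  (3,7): δ = 37.65°  ✓
  (4,5): δ = 80.61°  ·
  (4,6): δ = 32.60°  ✓
  (4,7): δ = 1.11°  ✓
  (5,6): δ = 131.99°  ·
  (5,7): δ = 100.50°  ·
  (6,7): δ = 148.51°  ·
antipodal pairs: 12

count = 12; pairs: (0,4), (0,5), (1,5), (1,6), (2,5), (2,6), (2,7), (3,5), (3,6), (3,7), (4,6), (4,7)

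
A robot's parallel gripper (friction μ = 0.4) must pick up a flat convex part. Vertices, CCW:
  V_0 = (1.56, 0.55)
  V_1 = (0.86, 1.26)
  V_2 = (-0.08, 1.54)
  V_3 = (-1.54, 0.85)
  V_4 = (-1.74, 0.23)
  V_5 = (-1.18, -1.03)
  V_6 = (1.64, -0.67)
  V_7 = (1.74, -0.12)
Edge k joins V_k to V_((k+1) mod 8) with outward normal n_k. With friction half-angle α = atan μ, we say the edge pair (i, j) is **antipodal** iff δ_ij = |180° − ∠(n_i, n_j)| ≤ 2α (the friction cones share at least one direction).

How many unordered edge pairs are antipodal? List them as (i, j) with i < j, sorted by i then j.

α = atan 0.4 = 21.80°;  2α = 43.60°
n_0 = (+0.7121, +0.7021)
n_1 = (+0.2855, +0.9584)
n_2 = (-0.4273, +0.9041)
n_3 = (-0.9517, +0.3070)
n_4 = (-0.9138, -0.4061)
n_5 = (+0.1266, -0.9919)
n_6 = (+0.9839, -0.1789)
n_7 = (+0.9658, +0.2595)
  (0,1): δ = 151.18°  ·
  (0,2): δ = 109.30°  ·
  (0,3): δ = 62.47°  ·
  (0,4): δ = 20.63°  ✓
  (0,5): δ = 52.68°  ·
  (0,6): δ = 125.10°  ·
  (0,7): δ = 150.44°  ·
  (1,2): δ = 138.12°  ·
  (1,3): δ = 91.29°  ·
  (1,4): δ = 49.45°  ·
  (1,5): δ = 23.86°  ✓
  (1,6): δ = 96.28°  ·
  (1,7): δ = 121.63°  ·
  (2,3): δ = 133.17°  ·
  (2,4): δ = 91.33°  ·
  (2,5): δ = 18.02°  ✓
  (2,6): δ = 54.40°  ·
  (2,7): δ = 79.74°  ·
  (3,4): δ = 138.16°  ·
  (3,5): δ = 64.85°  ·
  (3,6): δ = 7.57°  ✓
  (3,7): δ = 32.92°  ✓
  (4,5): δ = 106.69°  ·
  (4,6): δ = 34.27°  ✓
  (4,7): δ = 8.92°  ✓
  (5,6): δ = 107.58°  ·
  (5,7): δ = 82.24°  ·
  (6,7): δ = 154.66°  ·
antipodal pairs: 7

count = 7; pairs: (0,4), (1,5), (2,5), (3,6), (3,7), (4,6), (4,7)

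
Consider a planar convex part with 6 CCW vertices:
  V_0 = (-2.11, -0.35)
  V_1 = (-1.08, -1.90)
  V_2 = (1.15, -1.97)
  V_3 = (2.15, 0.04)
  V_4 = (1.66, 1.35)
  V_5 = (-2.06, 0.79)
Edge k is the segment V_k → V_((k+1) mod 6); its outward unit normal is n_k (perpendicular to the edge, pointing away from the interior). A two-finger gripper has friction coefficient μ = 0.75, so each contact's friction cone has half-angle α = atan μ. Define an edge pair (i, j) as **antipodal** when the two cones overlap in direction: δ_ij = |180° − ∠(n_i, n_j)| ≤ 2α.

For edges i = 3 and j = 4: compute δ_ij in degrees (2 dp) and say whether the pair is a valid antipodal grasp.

δ = 101.95°, invalid

α = atan 0.75 = 36.87°;  2α = 73.74°
edge 3: e_3 = (-0.49, +1.31);  n_3 = (+0.9366, +0.3503)
edge 4: e_4 = (-3.72, -0.56);  n_4 = (-0.1489, +0.9889)
∠(n_3, n_4) = 78.05°
δ = |180° − 78.05°| = 101.95°
101.95° > 2α = 73.74°  →  invalid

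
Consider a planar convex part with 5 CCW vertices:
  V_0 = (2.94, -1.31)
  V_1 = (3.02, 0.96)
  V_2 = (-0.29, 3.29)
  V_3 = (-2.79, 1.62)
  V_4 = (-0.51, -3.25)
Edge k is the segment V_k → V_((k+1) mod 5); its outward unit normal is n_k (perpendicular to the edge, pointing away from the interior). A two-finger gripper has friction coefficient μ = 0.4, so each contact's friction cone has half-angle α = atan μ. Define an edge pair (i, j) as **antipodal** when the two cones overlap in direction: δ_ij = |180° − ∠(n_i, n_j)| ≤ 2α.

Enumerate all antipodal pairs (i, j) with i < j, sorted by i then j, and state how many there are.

count = 3; pairs: (0,3), (1,3), (2,4)

α = atan 0.4 = 21.80°;  2α = 43.60°
n_0 = (+0.9994, -0.0352)
n_1 = (+0.5756, +0.8177)
n_2 = (-0.5555, +0.8315)
n_3 = (-0.9057, -0.4240)
n_4 = (+0.4901, -0.8716)
  (0,1): δ = 123.12°  ·
  (0,2): δ = 54.24°  ·
  (0,3): δ = 27.11°  ✓
  (0,4): δ = 121.37°  ·
  (1,2): δ = 111.11°  ·
  (1,3): δ = 29.77°  ✓
  (1,4): δ = 64.49°  ·
  (2,3): δ = 98.66°  ·
  (2,4): δ = 4.39°  ✓
  (3,4): δ = 85.74°  ·
antipodal pairs: 3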